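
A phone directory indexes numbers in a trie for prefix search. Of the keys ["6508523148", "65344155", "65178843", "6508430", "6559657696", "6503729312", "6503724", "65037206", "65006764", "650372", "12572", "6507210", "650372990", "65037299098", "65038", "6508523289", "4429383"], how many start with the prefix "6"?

15

Traverse to the node for "6", then collect every word in that subtree.
Words under "6": 65006764, 650372, 65037206, 6503724, 6503729312, 650372990, 65037299098, 65038, 6507210, 6508430, 6508523148, 6508523289, 65178843, 65344155, 6559657696
Count: 15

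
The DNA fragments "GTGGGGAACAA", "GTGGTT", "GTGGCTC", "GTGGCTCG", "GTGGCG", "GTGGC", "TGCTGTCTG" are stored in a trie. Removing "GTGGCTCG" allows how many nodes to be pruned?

1

Walk "GTGGCTCG" from the leaf back toward the root, removing each node that no remaining word uses.
The suffix "G" (1 node) is used only by "GTGGCTCG"; "GTGGCTC" is itself a stored word, so pruning stops there.
Nodes removed: 1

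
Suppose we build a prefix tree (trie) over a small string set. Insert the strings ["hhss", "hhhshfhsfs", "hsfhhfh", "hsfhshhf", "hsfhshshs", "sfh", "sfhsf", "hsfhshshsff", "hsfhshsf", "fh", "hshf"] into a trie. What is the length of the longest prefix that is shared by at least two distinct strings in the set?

9

Look for the deepest trie node that still has at least two words in its subtree.
"hsfhshshs" and "hsfhshshsff" agree on "hsfhshshs" (9 characters) before diverging; nothing deeper is shared.
Longest shared-prefix length: 9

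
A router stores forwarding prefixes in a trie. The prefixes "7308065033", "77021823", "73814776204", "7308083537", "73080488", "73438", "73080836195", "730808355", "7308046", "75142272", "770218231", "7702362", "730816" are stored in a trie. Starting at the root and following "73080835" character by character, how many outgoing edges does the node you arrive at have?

The children of the "73080835" node are the distinct next characters among strings starting with "73080835".
Distinct next characters after "73080835": 3, 5.
That node has 2 child edges.

2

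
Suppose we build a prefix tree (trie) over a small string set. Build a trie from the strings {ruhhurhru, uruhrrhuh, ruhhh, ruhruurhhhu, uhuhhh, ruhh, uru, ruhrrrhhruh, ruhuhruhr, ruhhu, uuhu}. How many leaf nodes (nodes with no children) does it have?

Leaves are exactly the stored words that no other stored word extends.
Those words: "ruhhh", "ruhhurhru", "ruhrrrhhruh", "ruhruurhhhu", "ruhuhruhr", "uhuhhh", "uruhrrhuh", "uuhu"
Leaf count: 8

8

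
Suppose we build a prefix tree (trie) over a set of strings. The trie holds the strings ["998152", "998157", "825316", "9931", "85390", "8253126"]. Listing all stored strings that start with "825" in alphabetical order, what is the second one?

825316

DFS of the "825" subtree visits, in order: "8253126", "825316"
The 2nd is 825316.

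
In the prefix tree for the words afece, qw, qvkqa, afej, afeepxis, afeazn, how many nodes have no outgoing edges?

6

Leaves are exactly the stored words that no other stored word extends.
Those words: "afeazn", "afece", "afeepxis", "afej", "qvkqa", "qw"
Leaf count: 6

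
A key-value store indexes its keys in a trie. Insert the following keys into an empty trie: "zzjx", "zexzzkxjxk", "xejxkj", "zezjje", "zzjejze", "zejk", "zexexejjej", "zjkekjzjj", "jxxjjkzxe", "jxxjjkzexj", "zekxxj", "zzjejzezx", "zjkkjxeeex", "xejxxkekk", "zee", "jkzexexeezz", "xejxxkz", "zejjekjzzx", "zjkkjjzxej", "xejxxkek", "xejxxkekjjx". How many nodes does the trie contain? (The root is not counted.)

Trace insertions, counting only characters that open a new branch:
  "zzjx" → 4 new (z, z, j, x)
  "zexzzkxjxk" → prefix "z" already present; 9 new (e, x, z, z, k, x, j, x, k)
  "xejxkj" → 6 new (x, e, j, x, k, j)
  "zezjje" → prefix "ze" already present; 4 new (z, j, j, e)
  "zzjejze" → prefix "zzj" already present; 4 new (e, j, z, e)
  "zejk" → prefix "ze" already present; 2 new (j, k)
  "zexexejjej" → prefix "zex" already present; 7 new (e, x, e, j, j, e, j)
  "zjkekjzjj" → prefix "z" already present; 8 new (j, k, e, k, j, z, j, j)
  "jxxjjkzxe" → 9 new (j, x, x, j, j, k, z, x, e)
  "jxxjjkzexj" → prefix "jxxjjkz" already present; 3 new (e, x, j)
  "zekxxj" → prefix "ze" already present; 4 new (k, x, x, j)
  "zzjejzezx" → prefix "zzjejze" already present; 2 new (z, x)
  "zjkkjxeeex" → prefix "zjk" already present; 7 new (k, j, x, e, e, e, x)
  "xejxxkekk" → prefix "xejx" already present; 5 new (x, k, e, k, k)
  "zee" → prefix "ze" already present; 1 new (e)
  "jkzexexeezz" → prefix "j" already present; 10 new (k, z, e, x, e, x, e, e, z, z)
  "xejxxkz" → prefix "xejxxk" already present; 1 new (z)
  "zejjekjzzx" → prefix "zej" already present; 7 new (j, e, k, j, z, z, x)
  "zjkkjjzxej" → prefix "zjkkj" already present; 5 new (j, z, x, e, j)
  "xejxxkek" → prefix "xejxxkek" already present; 0 new (none)
  "xejxxkekjjx" → prefix "xejxxkek" already present; 3 new (j, j, x)
Total nodes = 4 + 9 + 6 + 4 + 4 + 2 + 7 + 8 + 9 + 3 + 4 + 2 + 7 + 5 + 1 + 10 + 1 + 7 + 5 + 0 + 3 = 101

101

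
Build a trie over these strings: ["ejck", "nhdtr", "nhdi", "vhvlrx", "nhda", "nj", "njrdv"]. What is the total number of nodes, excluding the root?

21

Trie structure (* marks end of a word):
(root)
├─ e
│  └─ j
│     └─ c
│        └─ k *
├─ n
│  ├─ h
│  │  └─ d
│  │     ├─ a *
│  │     ├─ i *
│  │     └─ t
│  │        └─ r *
│  └─ j *
│     └─ r
│        └─ d
│           └─ v *
└─ v
   └─ h
      └─ v
         └─ l
            └─ r
               └─ x *
Counting every labelled node above: 21.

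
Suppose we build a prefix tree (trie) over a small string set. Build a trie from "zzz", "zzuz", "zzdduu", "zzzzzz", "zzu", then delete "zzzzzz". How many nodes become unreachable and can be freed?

3

Walk "zzzzzz" from the leaf back toward the root, removing each node that no remaining word uses.
The suffix "zzz" (3 nodes) is used only by "zzzzzz"; "zzz" is itself a stored word, so pruning stops there.
Nodes removed: 3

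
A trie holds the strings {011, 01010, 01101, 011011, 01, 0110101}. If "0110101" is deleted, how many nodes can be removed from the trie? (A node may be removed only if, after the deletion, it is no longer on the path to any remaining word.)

2

Walk "0110101" from the leaf back toward the root, removing each node that no remaining word uses.
The suffix "01" (2 nodes) is used only by "0110101"; the node for "01101" still has the child "1", so pruning stops there.
Nodes removed: 2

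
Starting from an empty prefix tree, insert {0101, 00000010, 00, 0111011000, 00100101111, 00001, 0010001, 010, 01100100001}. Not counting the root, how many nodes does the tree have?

39

Count nodes per top-level branch (shared prefixes stored once):
  '0'-branch (00, 00000010, 00001, 0010001, 00100101111, 010, 0101, 01100100001, 0111011000): 39 nodes
Sum: 39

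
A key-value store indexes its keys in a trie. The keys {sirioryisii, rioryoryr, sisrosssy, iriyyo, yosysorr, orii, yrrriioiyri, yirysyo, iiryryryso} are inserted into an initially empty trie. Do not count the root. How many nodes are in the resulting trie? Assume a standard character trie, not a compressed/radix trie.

70

Insert word by word; a character creates a node only if that edge doesn't already exist:
  "sirioryisii" → 11 new (s, i, r, i, o, r, y, i, s, i, i)
  "rioryoryr" → 9 new (r, i, o, r, y, o, r, y, r)
  "sisrosssy" → prefix "si" already present; 7 new (s, r, o, s, s, s, y)
  "iriyyo" → 6 new (i, r, i, y, y, o)
  "yosysorr" → 8 new (y, o, s, y, s, o, r, r)
  "orii" → 4 new (o, r, i, i)
  "yrrriioiyri" → prefix "y" already present; 10 new (r, r, r, i, i, o, i, y, r, i)
  "yirysyo" → prefix "y" already present; 6 new (i, r, y, s, y, o)
  "iiryryryso" → prefix "i" already present; 9 new (i, r, y, r, y, r, y, s, o)
Total nodes = 11 + 9 + 7 + 6 + 8 + 4 + 10 + 6 + 9 = 70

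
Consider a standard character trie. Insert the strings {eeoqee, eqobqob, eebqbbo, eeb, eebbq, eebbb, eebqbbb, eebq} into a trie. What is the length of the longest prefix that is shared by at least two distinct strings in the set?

The deepest shared node is where two words last agree before diverging.
e.g. "eebqbbb" and "eebqbbo" share the prefix "eebqbb" of length 6; no pair shares a longer one.
Longest shared-prefix length: 6

6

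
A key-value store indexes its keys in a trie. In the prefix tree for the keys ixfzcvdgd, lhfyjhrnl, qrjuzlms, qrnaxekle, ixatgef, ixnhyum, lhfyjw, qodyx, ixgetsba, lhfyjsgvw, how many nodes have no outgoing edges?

10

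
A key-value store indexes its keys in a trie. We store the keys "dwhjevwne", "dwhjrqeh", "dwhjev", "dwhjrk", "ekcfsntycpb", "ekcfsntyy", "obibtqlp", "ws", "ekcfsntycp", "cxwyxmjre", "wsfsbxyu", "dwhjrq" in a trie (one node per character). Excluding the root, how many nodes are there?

51

Trace insertions, counting only characters that open a new branch:
  "dwhjevwne" → 9 new (d, w, h, j, e, v, w, n, e)
  "dwhjrqeh" → prefix "dwhj" already present; 4 new (r, q, e, h)
  "dwhjev" → prefix "dwhjev" already present; 0 new (none)
  "dwhjrk" → prefix "dwhjr" already present; 1 new (k)
  "ekcfsntycpb" → 11 new (e, k, c, f, s, n, t, y, c, p, b)
  "ekcfsntyy" → prefix "ekcfsnty" already present; 1 new (y)
  "obibtqlp" → 8 new (o, b, i, b, t, q, l, p)
  "ws" → 2 new (w, s)
  "ekcfsntycp" → prefix "ekcfsntycp" already present; 0 new (none)
  "cxwyxmjre" → 9 new (c, x, w, y, x, m, j, r, e)
  "wsfsbxyu" → prefix "ws" already present; 6 new (f, s, b, x, y, u)
  "dwhjrq" → prefix "dwhjrq" already present; 0 new (none)
Total nodes = 9 + 4 + 0 + 1 + 11 + 1 + 8 + 2 + 0 + 9 + 6 + 0 = 51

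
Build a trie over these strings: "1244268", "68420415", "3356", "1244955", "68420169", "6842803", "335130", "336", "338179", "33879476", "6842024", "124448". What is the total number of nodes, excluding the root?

45

Insert word by word; a character creates a node only if that edge doesn't already exist:
  "1244268" → 7 new (1, 2, 4, 4, 2, 6, 8)
  "68420415" → 8 new (6, 8, 4, 2, 0, 4, 1, 5)
  "3356" → 4 new (3, 3, 5, 6)
  "1244955" → prefix "1244" already present; 3 new (9, 5, 5)
  "68420169" → prefix "68420" already present; 3 new (1, 6, 9)
  "6842803" → prefix "6842" already present; 3 new (8, 0, 3)
  "335130" → prefix "335" already present; 3 new (1, 3, 0)
  "336" → prefix "33" already present; 1 new (6)
  "338179" → prefix "33" already present; 4 new (8, 1, 7, 9)
  "33879476" → prefix "338" already present; 5 new (7, 9, 4, 7, 6)
  "6842024" → prefix "68420" already present; 2 new (2, 4)
  "124448" → prefix "1244" already present; 2 new (4, 8)
Total nodes = 7 + 8 + 4 + 3 + 3 + 3 + 3 + 1 + 4 + 5 + 2 + 2 = 45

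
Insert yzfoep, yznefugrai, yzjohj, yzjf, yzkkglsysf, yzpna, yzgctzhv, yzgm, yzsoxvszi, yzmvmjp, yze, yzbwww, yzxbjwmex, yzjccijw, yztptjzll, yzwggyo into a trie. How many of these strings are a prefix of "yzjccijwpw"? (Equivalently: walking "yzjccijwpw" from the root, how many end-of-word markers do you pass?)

1

Walk "yzjccijwpw" from the root; an end-of-word marker is hit whenever a stored word is a prefix of "yzjccijwpw".
Prefixes of the query that are stored words: "yzjccijw"
Count: 1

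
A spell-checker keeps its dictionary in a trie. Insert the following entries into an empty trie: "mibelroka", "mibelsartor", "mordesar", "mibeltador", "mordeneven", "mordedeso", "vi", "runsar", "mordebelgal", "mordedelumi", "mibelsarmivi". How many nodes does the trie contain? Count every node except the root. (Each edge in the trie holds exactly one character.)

Insert word by word; a character creates a node only if that edge doesn't already exist:
  "mibelroka" → 9 new (m, i, b, e, l, r, o, k, a)
  "mibelsartor" → prefix "mibel" already present; 6 new (s, a, r, t, o, r)
  "mordesar" → prefix "m" already present; 7 new (o, r, d, e, s, a, r)
  "mibeltador" → prefix "mibel" already present; 5 new (t, a, d, o, r)
  "mordeneven" → prefix "morde" already present; 5 new (n, e, v, e, n)
  "mordedeso" → prefix "morde" already present; 4 new (d, e, s, o)
  "vi" → 2 new (v, i)
  "runsar" → 6 new (r, u, n, s, a, r)
  "mordebelgal" → prefix "morde" already present; 6 new (b, e, l, g, a, l)
  "mordedelumi" → prefix "mordede" already present; 4 new (l, u, m, i)
  "mibelsarmivi" → prefix "mibelsar" already present; 4 new (m, i, v, i)
Total nodes = 9 + 6 + 7 + 5 + 5 + 4 + 2 + 6 + 6 + 4 + 4 = 58

58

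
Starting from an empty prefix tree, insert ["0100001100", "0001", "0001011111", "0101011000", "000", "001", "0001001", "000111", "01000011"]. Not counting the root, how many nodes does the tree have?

31

Count nodes per top-level branch (shared prefixes stored once):
  '0'-branch (000, 0001, 0001001, 0001011111, 000111, 001, 01000011, 0100001100, 0101011000): 31 nodes
Sum: 31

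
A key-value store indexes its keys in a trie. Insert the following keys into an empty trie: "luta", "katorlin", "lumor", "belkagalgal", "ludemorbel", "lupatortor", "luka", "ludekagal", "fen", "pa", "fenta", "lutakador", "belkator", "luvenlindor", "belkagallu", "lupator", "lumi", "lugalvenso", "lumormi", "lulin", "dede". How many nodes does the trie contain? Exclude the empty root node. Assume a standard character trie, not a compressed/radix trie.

For each word, the new-node count is its length minus the longest prefix already in the trie:
  "luta" → 4 new (l, u, t, a)
  "katorlin" → 8 new (k, a, t, o, r, l, i, n)
  "lumor" → prefix "lu" already present; 3 new (m, o, r)
  "belkagalgal" → 11 new (b, e, l, k, a, g, a, l, g, a, l)
  "ludemorbel" → prefix "lu" already present; 8 new (d, e, m, o, r, b, e, l)
  "lupatortor" → prefix "lu" already present; 8 new (p, a, t, o, r, t, o, r)
  "luka" → prefix "lu" already present; 2 new (k, a)
  "ludekagal" → prefix "lude" already present; 5 new (k, a, g, a, l)
  "fen" → 3 new (f, e, n)
  "pa" → 2 new (p, a)
  "fenta" → prefix "fen" already present; 2 new (t, a)
  "lutakador" → prefix "luta" already present; 5 new (k, a, d, o, r)
  "belkator" → prefix "belka" already present; 3 new (t, o, r)
  "luvenlindor" → prefix "lu" already present; 9 new (v, e, n, l, i, n, d, o, r)
  "belkagallu" → prefix "belkagal" already present; 2 new (l, u)
  "lupator" → prefix "lupator" already present; 0 new (none)
  "lumi" → prefix "lum" already present; 1 new (i)
  "lugalvenso" → prefix "lu" already present; 8 new (g, a, l, v, e, n, s, o)
  "lumormi" → prefix "lumor" already present; 2 new (m, i)
  "lulin" → prefix "lu" already present; 3 new (l, i, n)
  "dede" → 4 new (d, e, d, e)
Total nodes = 4 + 8 + 3 + 11 + 8 + 8 + 2 + 5 + 3 + 2 + 2 + 5 + 3 + 9 + 2 + 0 + 1 + 8 + 2 + 3 + 4 = 93

93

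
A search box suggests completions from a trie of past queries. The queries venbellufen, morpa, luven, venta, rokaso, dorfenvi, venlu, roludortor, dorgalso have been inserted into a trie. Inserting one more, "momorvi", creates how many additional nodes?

Walking "momorvi" from the root, the first 2 characters ("mo") follow existing edges; "m" is the first miss.
New nodes needed: |"momorvi"| − 2 = 7 − 2 = 5.

5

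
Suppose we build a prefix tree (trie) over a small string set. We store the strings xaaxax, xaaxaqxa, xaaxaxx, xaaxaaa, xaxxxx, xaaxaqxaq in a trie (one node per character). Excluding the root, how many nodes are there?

17

Trie structure (* marks end of a word):
(root)
└─ x
   └─ a
      ├─ a
      │  └─ x
      │     └─ a
      │        ├─ a
      │        │  └─ a *
      │        ├─ q
      │        │  └─ x
      │        │     └─ a *
      │        │        └─ q *
      │        └─ x *
      │           └─ x *
      └─ x
         └─ x
            └─ x
               └─ x *
Counting every labelled node above: 17.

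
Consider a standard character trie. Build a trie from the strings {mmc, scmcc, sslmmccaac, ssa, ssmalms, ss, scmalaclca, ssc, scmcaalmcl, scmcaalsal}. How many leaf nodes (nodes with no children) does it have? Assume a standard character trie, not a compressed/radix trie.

9

A leaf is a node with no children — equivalently, the end of a word that is not a proper prefix of any other stored word.
Those words: "mmc", "scmalaclca", "scmcaalmcl", "scmcaalsal", "scmcc", "ssa", "ssc", "sslmmccaac", "ssmalms"
Leaf count: 9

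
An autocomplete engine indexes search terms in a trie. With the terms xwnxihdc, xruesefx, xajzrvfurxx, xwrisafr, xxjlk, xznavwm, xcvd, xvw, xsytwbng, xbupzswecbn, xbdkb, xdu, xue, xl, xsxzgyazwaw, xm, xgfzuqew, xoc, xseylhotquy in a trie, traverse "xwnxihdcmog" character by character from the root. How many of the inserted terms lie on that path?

Check each prefix of "xwnxihdcmog" against the stored set — each match is an end-marker on the path.
Prefixes of the query that are stored words: "xwnxihdc"
Count: 1

1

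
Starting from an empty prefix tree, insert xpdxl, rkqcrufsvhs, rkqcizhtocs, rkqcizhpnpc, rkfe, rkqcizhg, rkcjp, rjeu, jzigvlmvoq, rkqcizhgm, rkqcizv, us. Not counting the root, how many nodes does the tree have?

Count nodes per top-level branch (shared prefixes stored once):
  'j'-branch (jzigvlmvoq): 10 nodes
  'r'-branch (rjeu, rkcjp, rkfe, rkqcizhg, rkqcizhgm, rkqcizhpnpc, rkqcizhtocs, rkqcizv, rkqcrufsvhs): 33 nodes
  'u'-branch (us): 2 nodes
  'x'-branch (xpdxl): 5 nodes
Sum: 50

50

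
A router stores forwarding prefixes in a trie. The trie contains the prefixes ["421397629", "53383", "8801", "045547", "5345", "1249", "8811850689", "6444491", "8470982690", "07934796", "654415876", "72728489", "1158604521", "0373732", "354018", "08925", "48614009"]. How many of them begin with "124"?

1

Walk to "124"; the words in its subtree are exactly those with that prefix.
Words under "124": 1249
Count: 1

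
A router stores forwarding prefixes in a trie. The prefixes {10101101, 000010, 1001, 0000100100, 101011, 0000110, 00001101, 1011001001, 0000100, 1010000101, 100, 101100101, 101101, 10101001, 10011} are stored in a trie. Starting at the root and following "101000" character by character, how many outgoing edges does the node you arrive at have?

Walk "101000" from the root, arriving at one node.
Distinct next characters after "101000": 0.
That node has 1 child edge.

1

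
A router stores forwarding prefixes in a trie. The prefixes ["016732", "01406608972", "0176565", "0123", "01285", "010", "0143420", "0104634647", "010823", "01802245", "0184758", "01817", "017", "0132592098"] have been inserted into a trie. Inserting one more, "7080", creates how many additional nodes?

No existing word starts with "7", so every character of "7080" needs a new node.
4 − 0 = 4 new nodes.

4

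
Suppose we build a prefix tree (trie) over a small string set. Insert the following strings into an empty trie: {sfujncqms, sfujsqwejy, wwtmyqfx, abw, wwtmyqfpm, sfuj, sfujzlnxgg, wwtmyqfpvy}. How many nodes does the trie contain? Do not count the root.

Trie structure (* marks end of a word):
(root)
├─ a
│  └─ b
│     └─ w *
├─ s
│  └─ f
│     └─ u
│        └─ j *
│           ├─ n
│           │  └─ c
│           │     └─ q
│           │        └─ m
│           │           └─ s *
│           ├─ s
│           │  └─ q
│           │     └─ w
│           │        └─ e
│           │           └─ j
│           │              └─ y *
│           └─ z
│              └─ l
│                 └─ n
│                    └─ x
│                       └─ g
│                          └─ g *
└─ w
   └─ w
      └─ t
         └─ m
            └─ y
               └─ q
                  └─ f
                     ├─ p
                     │  ├─ m *
                     │  └─ v
                     │     └─ y *
                     └─ x *
Counting every labelled node above: 36.

36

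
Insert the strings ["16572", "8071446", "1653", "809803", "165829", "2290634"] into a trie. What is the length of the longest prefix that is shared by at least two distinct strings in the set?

The deepest shared node is where two words last agree before diverging.
"1653" and "16572" agree on "165" (3 characters) before diverging; nothing deeper is shared.
Longest shared-prefix length: 3

3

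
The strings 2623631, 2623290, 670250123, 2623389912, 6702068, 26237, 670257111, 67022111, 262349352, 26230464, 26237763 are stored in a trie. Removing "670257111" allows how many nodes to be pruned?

4

A node on "670257111"'s path can go only if nothing else ends at it or branches off below it.
The suffix "7111" (4 nodes) is used only by "670257111"; the node for "67025" still has the child "0", so pruning stops there.
Nodes removed: 4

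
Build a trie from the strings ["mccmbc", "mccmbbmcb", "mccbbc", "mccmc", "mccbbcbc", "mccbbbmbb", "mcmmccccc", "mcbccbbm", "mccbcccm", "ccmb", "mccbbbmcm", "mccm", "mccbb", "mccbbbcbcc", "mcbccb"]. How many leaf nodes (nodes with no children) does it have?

A leaf is a node with no children — equivalently, the end of a word that is not a proper prefix of any other stored word.
Those words: "ccmb", "mcbccbbm", "mccbbbcbcc", "mccbbbmbb", "mccbbbmcm", "mccbbcbc", "mccbcccm", "mccmbbmcb", "mccmbc", "mccmc", "mcmmccccc"
Leaf count: 11

11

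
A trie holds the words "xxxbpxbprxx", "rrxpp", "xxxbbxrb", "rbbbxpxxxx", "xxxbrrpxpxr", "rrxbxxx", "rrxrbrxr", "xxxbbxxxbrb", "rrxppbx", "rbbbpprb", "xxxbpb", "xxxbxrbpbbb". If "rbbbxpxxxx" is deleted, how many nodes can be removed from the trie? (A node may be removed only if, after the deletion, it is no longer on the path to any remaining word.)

6

A node on "rbbbxpxxxx"'s path can go only if nothing else ends at it or branches off below it.
The suffix "xpxxxx" (6 nodes) is used only by "rbbbxpxxxx"; the node for "rbbb" still has the child "p", so pruning stops there.
Nodes removed: 6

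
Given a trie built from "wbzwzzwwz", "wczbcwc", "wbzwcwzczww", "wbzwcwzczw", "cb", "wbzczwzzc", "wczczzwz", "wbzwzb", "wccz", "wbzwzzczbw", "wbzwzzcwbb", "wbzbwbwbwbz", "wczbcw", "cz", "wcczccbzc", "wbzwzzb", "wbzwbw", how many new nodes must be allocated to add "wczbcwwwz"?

3

"wczbcw" is already a path in the trie; the remaining "wwz" must be added.
So 9 − 6 = 3 new nodes.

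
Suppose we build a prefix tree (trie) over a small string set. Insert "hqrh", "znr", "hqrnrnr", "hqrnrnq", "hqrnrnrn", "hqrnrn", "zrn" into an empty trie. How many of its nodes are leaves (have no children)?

5

Leaves are exactly the stored words that no other stored word extends.
Those words: "hqrh", "hqrnrnq", "hqrnrnrn", "znr", "zrn"
Leaf count: 5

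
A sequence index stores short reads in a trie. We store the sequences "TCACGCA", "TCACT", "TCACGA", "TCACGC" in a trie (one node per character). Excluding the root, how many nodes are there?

Trie structure (* marks end of a word):
(root)
└─ T
   └─ C
      └─ A
         └─ C
            ├─ G
            │  ├─ A *
            │  └─ C *
            │     └─ A *
            └─ T *
Counting every labelled node above: 9.

9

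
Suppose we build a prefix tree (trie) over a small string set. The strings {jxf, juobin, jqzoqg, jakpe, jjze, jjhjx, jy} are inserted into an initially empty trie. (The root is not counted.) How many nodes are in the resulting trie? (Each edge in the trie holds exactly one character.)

Count nodes per top-level branch (shared prefixes stored once):
  'j'-branch (jakpe, jjhjx, jjze, jqzoqg, juobin, jxf, jy): 24 nodes
Sum: 24

24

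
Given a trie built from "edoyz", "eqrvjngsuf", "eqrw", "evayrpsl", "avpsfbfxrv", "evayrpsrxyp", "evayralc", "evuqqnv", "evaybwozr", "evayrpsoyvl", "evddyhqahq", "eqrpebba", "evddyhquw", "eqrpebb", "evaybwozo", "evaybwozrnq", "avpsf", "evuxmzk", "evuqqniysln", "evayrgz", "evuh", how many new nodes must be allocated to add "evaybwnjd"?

3

"evaybw" is already a path in the trie; the remaining "njd" must be added.
Each of the 3 remaining characters creates one node.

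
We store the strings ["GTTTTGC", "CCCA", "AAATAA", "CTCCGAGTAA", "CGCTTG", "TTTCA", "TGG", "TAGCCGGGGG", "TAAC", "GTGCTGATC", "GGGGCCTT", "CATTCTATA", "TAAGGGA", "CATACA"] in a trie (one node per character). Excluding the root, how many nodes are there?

78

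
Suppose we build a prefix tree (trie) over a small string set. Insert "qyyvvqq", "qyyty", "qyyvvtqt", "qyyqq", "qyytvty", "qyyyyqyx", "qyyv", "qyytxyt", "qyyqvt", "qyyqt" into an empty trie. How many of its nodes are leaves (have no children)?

9

Leaves are exactly the stored words that no other stored word extends.
Those words: "qyyqq", "qyyqt", "qyyqvt", "qyytvty", "qyytxyt", "qyyty", "qyyvvqq", "qyyvvtqt", "qyyyyqyx"
Leaf count: 9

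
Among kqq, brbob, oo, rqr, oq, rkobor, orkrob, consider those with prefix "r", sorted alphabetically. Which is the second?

DFS of the "r" subtree visits, in order: "rkobor", "rqr"
The 2nd is rqr.

rqr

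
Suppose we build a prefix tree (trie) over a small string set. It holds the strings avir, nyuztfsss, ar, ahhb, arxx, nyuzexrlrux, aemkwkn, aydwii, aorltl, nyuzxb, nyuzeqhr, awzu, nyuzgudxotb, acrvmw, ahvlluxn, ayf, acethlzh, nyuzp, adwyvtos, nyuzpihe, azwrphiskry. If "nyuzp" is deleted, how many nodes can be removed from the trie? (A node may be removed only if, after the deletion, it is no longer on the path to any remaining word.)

0

Walk "nyuzp" from the leaf back toward the root, removing each node that no remaining word uses.
Every node on "nyuzp" is still needed (e.g. by "nyuzpihe"), so nothing is freed.
Nodes removed: 0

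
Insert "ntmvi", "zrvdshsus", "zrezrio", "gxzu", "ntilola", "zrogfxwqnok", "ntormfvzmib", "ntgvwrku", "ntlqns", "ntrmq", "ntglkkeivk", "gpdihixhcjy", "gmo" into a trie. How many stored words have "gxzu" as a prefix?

Traverse to the node for "gxzu", then collect every word in that subtree.
Matches: "gxzu"
Count: 1

1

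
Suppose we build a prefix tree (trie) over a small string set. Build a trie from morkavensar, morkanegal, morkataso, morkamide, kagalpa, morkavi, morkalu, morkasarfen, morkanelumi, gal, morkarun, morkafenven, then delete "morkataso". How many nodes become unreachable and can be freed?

4

A node on "morkataso"'s path can go only if nothing else ends at it or branches off below it.
The suffix "taso" (4 nodes) is used only by "morkataso"; the node for "morka" still has the child "v", so pruning stops there.
Nodes removed: 4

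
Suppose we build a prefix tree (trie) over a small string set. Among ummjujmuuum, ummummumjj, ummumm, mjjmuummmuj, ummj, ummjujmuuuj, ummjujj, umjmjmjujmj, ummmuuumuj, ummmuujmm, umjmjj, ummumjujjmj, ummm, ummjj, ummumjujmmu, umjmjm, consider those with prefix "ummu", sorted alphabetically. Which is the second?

DFS of the "ummu" subtree visits, in order: "ummumjujjmj", "ummumjujmmu", "ummumm", "ummummumjj"
The 2nd is ummumjujmmu.

ummumjujmmu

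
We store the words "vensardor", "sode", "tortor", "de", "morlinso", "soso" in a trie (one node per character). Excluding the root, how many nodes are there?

31

Trace insertions, counting only characters that open a new branch:
  "vensardor" → 9 new (v, e, n, s, a, r, d, o, r)
  "sode" → 4 new (s, o, d, e)
  "tortor" → 6 new (t, o, r, t, o, r)
  "de" → 2 new (d, e)
  "morlinso" → 8 new (m, o, r, l, i, n, s, o)
  "soso" → prefix "so" already present; 2 new (s, o)
Total nodes = 9 + 4 + 6 + 2 + 8 + 2 = 31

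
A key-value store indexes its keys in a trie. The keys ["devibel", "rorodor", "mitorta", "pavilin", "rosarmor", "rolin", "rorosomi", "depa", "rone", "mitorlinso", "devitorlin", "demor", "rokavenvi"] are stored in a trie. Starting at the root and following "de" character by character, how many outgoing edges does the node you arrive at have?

The children of the "de" node are the distinct next characters among strings starting with "de".
Distinct next characters after "de": m, p, v.
That node has 3 child edges.

3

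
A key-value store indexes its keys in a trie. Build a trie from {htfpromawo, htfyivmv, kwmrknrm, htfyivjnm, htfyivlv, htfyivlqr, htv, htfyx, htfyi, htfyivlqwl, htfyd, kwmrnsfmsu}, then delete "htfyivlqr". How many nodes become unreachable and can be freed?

After clearing the end-marker at "htfyivlqr", prune upward until reaching a node still needed by another word.
The suffix "r" (1 node) is used only by "htfyivlqr"; the node for "htfyivlq" still has the child "w", so pruning stops there.
Nodes removed: 1

1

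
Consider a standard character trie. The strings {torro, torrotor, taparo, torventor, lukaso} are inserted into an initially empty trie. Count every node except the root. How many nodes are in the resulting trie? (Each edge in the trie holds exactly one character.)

25

For each word, the new-node count is its length minus the longest prefix already in the trie:
  "torro" → 5 new (t, o, r, r, o)
  "torrotor" → prefix "torro" already present; 3 new (t, o, r)
  "taparo" → prefix "t" already present; 5 new (a, p, a, r, o)
  "torventor" → prefix "tor" already present; 6 new (v, e, n, t, o, r)
  "lukaso" → 6 new (l, u, k, a, s, o)
Total nodes = 5 + 3 + 5 + 6 + 6 = 25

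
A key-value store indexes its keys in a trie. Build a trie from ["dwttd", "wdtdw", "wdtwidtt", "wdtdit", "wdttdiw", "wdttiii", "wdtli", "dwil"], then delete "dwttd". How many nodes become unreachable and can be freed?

After clearing the end-marker at "dwttd", prune upward until reaching a node still needed by another word.
The suffix "ttd" (3 nodes) is used only by "dwttd"; the node for "dw" still has the child "i", so pruning stops there.
Nodes removed: 3

3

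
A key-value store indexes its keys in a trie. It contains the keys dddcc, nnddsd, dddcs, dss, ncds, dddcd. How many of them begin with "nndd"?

1

Filter for entries beginning with "nndd":
Words under "nndd": nnddsd
Count: 1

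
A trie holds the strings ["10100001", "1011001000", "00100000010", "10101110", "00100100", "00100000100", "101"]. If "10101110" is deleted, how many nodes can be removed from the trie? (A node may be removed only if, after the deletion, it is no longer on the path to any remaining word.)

4

After clearing the end-marker at "10101110", prune upward until reaching a node still needed by another word.
The suffix "1110" (4 nodes) is used only by "10101110"; the node for "1010" still has the child "0", so pruning stops there.
Nodes removed: 4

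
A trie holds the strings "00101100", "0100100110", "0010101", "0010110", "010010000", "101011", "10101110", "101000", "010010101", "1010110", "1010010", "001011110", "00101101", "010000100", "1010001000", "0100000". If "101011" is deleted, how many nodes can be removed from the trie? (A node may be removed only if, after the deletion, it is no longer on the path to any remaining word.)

Walk "101011" from the leaf back toward the root, removing each node that no remaining word uses.
Every node on "101011" is still needed (e.g. by "10101110"), so nothing is freed.
Nodes removed: 0

0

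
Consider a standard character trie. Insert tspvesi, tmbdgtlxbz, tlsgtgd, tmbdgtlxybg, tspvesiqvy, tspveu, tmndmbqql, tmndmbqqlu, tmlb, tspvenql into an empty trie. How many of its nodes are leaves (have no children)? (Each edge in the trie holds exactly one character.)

8

A leaf is a node with no children — equivalently, the end of a word that is not a proper prefix of any other stored word.
Those words: "tlsgtgd", "tmbdgtlxbz", "tmbdgtlxybg", "tmlb", "tmndmbqqlu", "tspvenql", "tspvesiqvy", "tspveu"
Leaf count: 8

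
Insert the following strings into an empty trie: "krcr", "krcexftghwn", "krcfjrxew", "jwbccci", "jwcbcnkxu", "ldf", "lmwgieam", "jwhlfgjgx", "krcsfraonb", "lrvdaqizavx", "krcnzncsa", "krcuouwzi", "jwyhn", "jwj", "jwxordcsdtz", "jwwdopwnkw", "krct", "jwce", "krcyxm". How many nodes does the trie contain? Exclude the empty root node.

104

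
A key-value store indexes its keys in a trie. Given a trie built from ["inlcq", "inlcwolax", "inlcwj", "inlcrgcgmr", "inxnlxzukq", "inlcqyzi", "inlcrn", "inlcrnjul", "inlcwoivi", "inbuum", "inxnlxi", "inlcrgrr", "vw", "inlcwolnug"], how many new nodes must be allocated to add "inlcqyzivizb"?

4

"inlcqyzi" is already a path in the trie; the remaining "vizb" must be added.
Each of the 4 remaining characters creates one node.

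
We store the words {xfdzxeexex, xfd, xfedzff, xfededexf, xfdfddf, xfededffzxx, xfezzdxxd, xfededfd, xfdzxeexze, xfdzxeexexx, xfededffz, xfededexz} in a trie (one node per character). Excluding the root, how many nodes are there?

40

Trie structure (* marks end of a word):
(root)
└─ x
   └─ f
      ├─ d *
      │  ├─ f
      │  │  └─ d
      │  │     └─ d
      │  │        └─ f *
      │  └─ z
      │     └─ x
      │        └─ e
      │           └─ e
      │              └─ x
      │                 ├─ e
      │                 │  └─ x *
      │                 │     └─ x *
      │                 └─ z
      │                    └─ e *
      └─ e
         ├─ d
         │  ├─ e
         │  │  └─ d
         │  │     ├─ e
         │  │     │  └─ x
         │  │     │     ├─ f *
         │  │     │     └─ z *
         │  │     └─ f
         │  │        ├─ d *
         │  │        └─ f
         │  │           └─ z *
         │  │              └─ x
         │  │                 └─ x *
         │  └─ z
         │     └─ f
         │        └─ f *
         └─ z
            └─ z
               └─ d
                  └─ x
                     └─ x
                        └─ d *
Counting every labelled node above: 40.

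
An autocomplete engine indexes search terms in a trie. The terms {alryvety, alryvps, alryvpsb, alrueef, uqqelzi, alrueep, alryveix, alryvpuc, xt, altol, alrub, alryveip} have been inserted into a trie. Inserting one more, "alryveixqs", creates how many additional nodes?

2

Walking "alryveixqs" from the root, the first 8 characters ("alryveix") follow existing edges; "q" is the first miss.
New nodes needed: |"alryveixqs"| − 8 = 10 − 8 = 2.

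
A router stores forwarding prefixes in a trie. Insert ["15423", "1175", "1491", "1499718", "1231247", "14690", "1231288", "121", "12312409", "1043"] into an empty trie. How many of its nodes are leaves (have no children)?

10

Leaves are exactly the stored words that no other stored word extends.
Those words: "1043", "1175", "121", "12312409", "1231247", "1231288", "14690", "1491", "1499718", "15423"
Leaf count: 10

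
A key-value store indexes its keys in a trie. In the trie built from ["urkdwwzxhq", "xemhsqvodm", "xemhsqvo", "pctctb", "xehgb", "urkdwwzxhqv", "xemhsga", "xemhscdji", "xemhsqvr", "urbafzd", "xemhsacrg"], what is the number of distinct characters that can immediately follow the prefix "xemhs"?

4

Follow the path "xemhs" to its node, then look at its outgoing edges.
Distinct next characters after "xemhs": a, c, g, q.
That node has 4 child edges.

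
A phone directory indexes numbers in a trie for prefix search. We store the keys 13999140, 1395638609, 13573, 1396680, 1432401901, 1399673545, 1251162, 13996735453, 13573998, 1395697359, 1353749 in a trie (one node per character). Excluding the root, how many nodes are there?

56

Trace insertions, counting only characters that open a new branch:
  "13999140" → 8 new (1, 3, 9, 9, 9, 1, 4, 0)
  "1395638609" → prefix "139" already present; 7 new (5, 6, 3, 8, 6, 0, 9)
  "13573" → prefix "13" already present; 3 new (5, 7, 3)
  "1396680" → prefix "139" already present; 4 new (6, 6, 8, 0)
  "1432401901" → prefix "1" already present; 9 new (4, 3, 2, 4, 0, 1, 9, 0, 1)
  "1399673545" → prefix "1399" already present; 6 new (6, 7, 3, 5, 4, 5)
  "1251162" → prefix "1" already present; 6 new (2, 5, 1, 1, 6, 2)
  "13996735453" → prefix "1399673545" already present; 1 new (3)
  "13573998" → prefix "13573" already present; 3 new (9, 9, 8)
  "1395697359" → prefix "13956" already present; 5 new (9, 7, 3, 5, 9)
  "1353749" → prefix "135" already present; 4 new (3, 7, 4, 9)
Total nodes = 8 + 7 + 3 + 4 + 9 + 6 + 6 + 1 + 3 + 5 + 4 = 56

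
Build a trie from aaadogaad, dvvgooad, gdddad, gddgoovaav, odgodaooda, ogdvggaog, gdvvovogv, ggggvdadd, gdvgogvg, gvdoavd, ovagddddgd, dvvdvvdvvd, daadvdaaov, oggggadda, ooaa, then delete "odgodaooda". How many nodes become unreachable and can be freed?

9

Walk "odgodaooda" from the leaf back toward the root, removing each node that no remaining word uses.
The suffix "dgodaooda" (9 nodes) is used only by "odgodaooda"; the node for "o" still has the child "g", so pruning stops there.
Nodes removed: 9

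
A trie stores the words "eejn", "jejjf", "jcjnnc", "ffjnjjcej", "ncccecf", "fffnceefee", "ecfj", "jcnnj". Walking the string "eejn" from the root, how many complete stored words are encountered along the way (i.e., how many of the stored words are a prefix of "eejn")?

Walk "eejn" from the root; an end-of-word marker is hit whenever a stored word is a prefix of "eejn".
Prefixes of the query that are stored words: "eejn"
Count: 1

1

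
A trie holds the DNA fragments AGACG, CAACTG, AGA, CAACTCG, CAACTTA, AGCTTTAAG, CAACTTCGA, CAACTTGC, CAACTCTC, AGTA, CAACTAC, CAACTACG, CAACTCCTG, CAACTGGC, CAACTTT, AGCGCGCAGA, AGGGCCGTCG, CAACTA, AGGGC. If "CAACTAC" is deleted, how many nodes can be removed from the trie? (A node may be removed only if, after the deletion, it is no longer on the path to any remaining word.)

After clearing the end-marker at "CAACTAC", prune upward until reaching a node still needed by another word.
Every node on "CAACTAC" is still needed (e.g. by "CAACTACG"), so nothing is freed.
Nodes removed: 0

0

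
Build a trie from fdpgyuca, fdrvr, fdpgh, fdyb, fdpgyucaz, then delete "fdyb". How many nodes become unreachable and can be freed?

Walk "fdyb" from the leaf back toward the root, removing each node that no remaining word uses.
The suffix "yb" (2 nodes) is used only by "fdyb"; the node for "fd" still has the child "p", so pruning stops there.
Nodes removed: 2

2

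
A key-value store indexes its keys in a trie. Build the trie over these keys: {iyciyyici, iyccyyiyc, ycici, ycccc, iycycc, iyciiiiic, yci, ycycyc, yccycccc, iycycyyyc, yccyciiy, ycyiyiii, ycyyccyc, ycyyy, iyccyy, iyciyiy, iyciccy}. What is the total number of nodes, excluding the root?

63

Count nodes per top-level branch (shared prefixes stored once):
  'i'-branch (iyccyy, iyccyyiyc, iyciccy, iyciiiiic, iyciyiy, iyciyyici, iycycc, iycycyyyc): 32 nodes
  'y'-branch (ycccc, yccycccc, yccyciiy, yci, ycici, ycycyc, ycyiyiii, ycyyccyc, ycyyy): 31 nodes
Sum: 63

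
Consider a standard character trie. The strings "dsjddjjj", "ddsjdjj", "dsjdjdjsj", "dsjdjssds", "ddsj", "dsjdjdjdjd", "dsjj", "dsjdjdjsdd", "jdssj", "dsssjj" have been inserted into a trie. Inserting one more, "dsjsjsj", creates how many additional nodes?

"dsj" is already a path in the trie; the remaining "sjsj" must be added.
So 7 − 3 = 4 new nodes.

4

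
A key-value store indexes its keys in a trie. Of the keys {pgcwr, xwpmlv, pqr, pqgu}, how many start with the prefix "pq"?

2

Filter for entries beginning with "pq":
Matches: "pqgu", "pqr"
Count: 2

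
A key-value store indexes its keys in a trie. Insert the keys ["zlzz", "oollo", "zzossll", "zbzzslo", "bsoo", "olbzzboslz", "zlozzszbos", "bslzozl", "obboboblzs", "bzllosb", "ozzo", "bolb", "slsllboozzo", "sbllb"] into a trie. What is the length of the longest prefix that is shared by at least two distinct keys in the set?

2

Equivalently: take the maximum, over all pairs, of their longest common prefix length.
"bslzozl" and "bsoo" agree on "bs" (2 characters) before diverging; nothing deeper is shared.
Longest shared-prefix length: 2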